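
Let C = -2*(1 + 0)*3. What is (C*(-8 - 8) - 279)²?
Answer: 33489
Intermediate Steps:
C = -6 (C = -2*1*3 = -2*3 = -6)
(C*(-8 - 8) - 279)² = (-6*(-8 - 8) - 279)² = (-6*(-16) - 279)² = (96 - 279)² = (-183)² = 33489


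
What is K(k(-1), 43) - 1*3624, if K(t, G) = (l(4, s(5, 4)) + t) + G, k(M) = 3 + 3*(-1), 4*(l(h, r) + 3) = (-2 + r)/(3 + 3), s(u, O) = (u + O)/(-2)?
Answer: -172045/48 ≈ -3584.3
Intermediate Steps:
s(u, O) = -O/2 - u/2 (s(u, O) = (O + u)*(-½) = -O/2 - u/2)
l(h, r) = -37/12 + r/24 (l(h, r) = -3 + ((-2 + r)/(3 + 3))/4 = -3 + ((-2 + r)/6)/4 = -3 + ((-2 + r)*(⅙))/4 = -3 + (-⅓ + r/6)/4 = -3 + (-1/12 + r/24) = -37/12 + r/24)
k(M) = 0 (k(M) = 3 - 3 = 0)
K(t, G) = -157/48 + G + t (K(t, G) = ((-37/12 + (-½*4 - ½*5)/24) + t) + G = ((-37/12 + (-2 - 5/2)/24) + t) + G = ((-37/12 + (1/24)*(-9/2)) + t) + G = ((-37/12 - 3/16) + t) + G = (-157/48 + t) + G = -157/48 + G + t)
K(k(-1), 43) - 1*3624 = (-157/48 + 43 + 0) - 1*3624 = 1907/48 - 3624 = -172045/48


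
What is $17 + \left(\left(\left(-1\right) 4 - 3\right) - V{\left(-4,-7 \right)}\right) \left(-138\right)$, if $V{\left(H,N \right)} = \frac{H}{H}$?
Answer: $1121$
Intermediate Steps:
$V{\left(H,N \right)} = 1$
$17 + \left(\left(\left(-1\right) 4 - 3\right) - V{\left(-4,-7 \right)}\right) \left(-138\right) = 17 + \left(\left(\left(-1\right) 4 - 3\right) - 1\right) \left(-138\right) = 17 + \left(\left(-4 - 3\right) - 1\right) \left(-138\right) = 17 + \left(-7 - 1\right) \left(-138\right) = 17 - -1104 = 17 + 1104 = 1121$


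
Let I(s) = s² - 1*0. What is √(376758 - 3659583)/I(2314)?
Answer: 5*I*√777/411892 ≈ 0.00033837*I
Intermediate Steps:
I(s) = s² (I(s) = s² + 0 = s²)
√(376758 - 3659583)/I(2314) = √(376758 - 3659583)/(2314²) = √(-3282825)/5354596 = (65*I*√777)*(1/5354596) = 5*I*√777/411892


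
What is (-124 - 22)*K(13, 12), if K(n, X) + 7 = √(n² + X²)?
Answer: 1022 - 146*√313 ≈ -1561.0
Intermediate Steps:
K(n, X) = -7 + √(X² + n²) (K(n, X) = -7 + √(n² + X²) = -7 + √(X² + n²))
(-124 - 22)*K(13, 12) = (-124 - 22)*(-7 + √(12² + 13²)) = -146*(-7 + √(144 + 169)) = -146*(-7 + √313) = 1022 - 146*√313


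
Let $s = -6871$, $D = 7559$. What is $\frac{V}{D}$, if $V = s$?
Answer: $- \frac{6871}{7559} \approx -0.90898$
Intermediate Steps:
$V = -6871$
$\frac{V}{D} = - \frac{6871}{7559}$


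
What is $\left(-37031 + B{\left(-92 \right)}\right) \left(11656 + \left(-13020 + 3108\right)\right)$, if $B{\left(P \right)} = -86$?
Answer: $-64732048$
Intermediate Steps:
$\left(-37031 + B{\left(-92 \right)}\right) \left(11656 + \left(-13020 + 3108\right)\right) = \left(-37031 - 86\right) \left(11656 + \left(-13020 + 3108\right)\right) = - 37117 \left(11656 - 9912\right) = \left(-37117\right) 1744 = -64732048$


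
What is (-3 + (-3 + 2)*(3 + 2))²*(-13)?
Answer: -832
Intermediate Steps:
(-3 + (-3 + 2)*(3 + 2))²*(-13) = (-3 - 1*5)²*(-13) = (-3 - 5)²*(-13) = (-8)²*(-13) = 64*(-13) = -832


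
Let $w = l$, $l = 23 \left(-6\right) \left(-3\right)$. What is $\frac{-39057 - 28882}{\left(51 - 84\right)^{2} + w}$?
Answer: $- \frac{67939}{1503} \approx -45.202$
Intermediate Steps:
$l = 414$ ($l = \left(-138\right) \left(-3\right) = 414$)
$w = 414$
$\frac{-39057 - 28882}{\left(51 - 84\right)^{2} + w} = \frac{-39057 - 28882}{\left(51 - 84\right)^{2} + 414} = - \frac{67939}{\left(-33\right)^{2} + 414} = - \frac{67939}{1089 + 414} = - \frac{67939}{1503}$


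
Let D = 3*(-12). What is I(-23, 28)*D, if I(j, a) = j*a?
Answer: 23184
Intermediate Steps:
D = -36
I(j, a) = a*j
I(-23, 28)*D = (28*(-23))*(-36) = -644*(-36) = 23184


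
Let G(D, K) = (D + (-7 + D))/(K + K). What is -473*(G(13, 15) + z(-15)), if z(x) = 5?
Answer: -79937/30 ≈ -2664.6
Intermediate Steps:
G(D, K) = (-7 + 2*D)/(2*K) (G(D, K) = (-7 + 2*D)/((2*K)) = (-7 + 2*D)*(1/(2*K)) = (-7 + 2*D)/(2*K))
-473*(G(13, 15) + z(-15)) = -473*((-7/2 + 13)/15 + 5) = -473*((1/15)*(19/2) + 5) = -473*(19/30 + 5) = -473*169/30 = -79937/30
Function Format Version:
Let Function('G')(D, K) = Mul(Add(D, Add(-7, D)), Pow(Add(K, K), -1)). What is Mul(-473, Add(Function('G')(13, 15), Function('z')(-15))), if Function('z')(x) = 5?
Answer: Rational(-79937, 30) ≈ -2664.6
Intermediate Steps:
Function('G')(D, K) = Mul(Rational(1, 2), Pow(K, -1), Add(-7, Mul(2, D))) (Function('G')(D, K) = Mul(Add(-7, Mul(2, D)), Pow(Mul(2, K), -1)) = Mul(Add(-7, Mul(2, D)), Mul(Rational(1, 2), Pow(K, -1))) = Mul(Rational(1, 2), Pow(K, -1), Add(-7, Mul(2, D))))
Mul(-473, Add(Function('G')(13, 15), Function('z')(-15))) = Mul(-473, Add(Mul(Pow(15, -1), Add(Rational(-7, 2), 13)), 5)) = Mul(-473, Add(Mul(Rational(1, 15), Rational(19, 2)), 5)) = Mul(-473, Add(Rational(19, 30), 5)) = Mul(-473, Rational(169, 30)) = Rational(-79937, 30)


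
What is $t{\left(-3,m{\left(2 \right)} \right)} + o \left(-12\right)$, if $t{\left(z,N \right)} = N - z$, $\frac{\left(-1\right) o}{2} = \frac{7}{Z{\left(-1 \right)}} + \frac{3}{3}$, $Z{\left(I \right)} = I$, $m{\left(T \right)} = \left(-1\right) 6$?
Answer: $-147$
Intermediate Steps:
$m{\left(T \right)} = -6$
$o = 12$ ($o = - 2 \left(\frac{7}{-1} + \frac{3}{3}\right) = - 2 \left(7 \left(-1\right) + 3 \cdot \frac{1}{3}\right) = - 2 \left(-7 + 1\right) = \left(-2\right) \left(-6\right) = 12$)
$t{\left(-3,m{\left(2 \right)} \right)} + o \left(-12\right) = \left(-6 - -3\right) + 12 \left(-12\right) = \left(-6 + 3\right) - 144 = -3 - 144 = -147$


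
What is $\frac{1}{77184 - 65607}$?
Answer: $\frac{1}{11577} \approx 8.6378 \cdot 10^{-5}$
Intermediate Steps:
$\frac{1}{77184 - 65607} = \frac{1}{11577}$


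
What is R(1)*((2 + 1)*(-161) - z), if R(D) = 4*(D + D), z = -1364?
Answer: 7048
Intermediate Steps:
R(D) = 8*D (R(D) = 4*(2*D) = 8*D)
R(1)*((2 + 1)*(-161) - z) = (8*1)*((2 + 1)*(-161) - 1*(-1364)) = 8*(3*(-161) + 1364) = 8*(-483 + 1364) = 8*881 = 7048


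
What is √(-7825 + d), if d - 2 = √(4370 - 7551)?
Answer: √(-7823 + I*√3181) ≈ 0.3188 + 88.448*I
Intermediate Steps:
d = 2 + I*√3181 (d = 2 + √(4370 - 7551) = 2 + √(-3181) = 2 + I*√3181 ≈ 2.0 + 56.4*I)
√(-7825 + d) = √(-7825 + (2 + I*√3181)) = √(-7823 + I*√3181)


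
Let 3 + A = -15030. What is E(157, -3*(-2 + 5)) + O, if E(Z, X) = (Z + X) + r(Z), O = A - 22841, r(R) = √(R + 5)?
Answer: -37726 + 9*√2 ≈ -37713.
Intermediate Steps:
A = -15033 (A = -3 - 15030 = -15033)
r(R) = √(5 + R)
O = -37874 (O = -15033 - 22841 = -37874)
E(Z, X) = X + Z + √(5 + Z) (E(Z, X) = (Z + X) + √(5 + Z) = (X + Z) + √(5 + Z) = X + Z + √(5 + Z))
E(157, -3*(-2 + 5)) + O = (-3*(-2 + 5) + 157 + √(5 + 157)) - 37874 = (-3*3 + 157 + √162) - 37874 = (-9 + 157 + 9*√2) - 37874 = (148 + 9*√2) - 37874 = -37726 + 9*√2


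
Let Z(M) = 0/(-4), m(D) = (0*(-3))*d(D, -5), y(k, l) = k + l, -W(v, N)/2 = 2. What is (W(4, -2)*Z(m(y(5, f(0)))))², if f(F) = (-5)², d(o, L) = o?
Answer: 0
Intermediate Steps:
W(v, N) = -4 (W(v, N) = -2*2 = -4)
f(F) = 25
m(D) = 0 (m(D) = (0*(-3))*D = 0*D = 0)
Z(M) = 0 (Z(M) = 0*(-¼) = 0)
(W(4, -2)*Z(m(y(5, f(0)))))² = (-4*0)² = 0² = 0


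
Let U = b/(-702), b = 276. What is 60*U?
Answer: -920/39 ≈ -23.590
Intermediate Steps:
U = -46/117 (U = 276/(-702) = 276*(-1/702) = -46/117 ≈ -0.39316)
60*U = 60*(-46/117) = -920/39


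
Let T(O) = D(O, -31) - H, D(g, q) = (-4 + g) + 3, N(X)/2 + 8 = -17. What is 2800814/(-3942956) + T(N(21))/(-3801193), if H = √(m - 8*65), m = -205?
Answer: -5323116740173/7493968373254 + 5*I*√29/3801193 ≈ -0.71032 + 7.0835e-6*I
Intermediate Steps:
N(X) = -50 (N(X) = -16 + 2*(-17) = -16 - 34 = -50)
H = 5*I*√29 (H = √(-205 - 8*65) = √(-205 - 520) = √(-725) = 5*I*√29 ≈ 26.926*I)
D(g, q) = -1 + g
T(O) = -1 + O - 5*I*√29 (T(O) = (-1 + O) - 5*I*√29 = -1 + O - 5*I*√29)
2800814/(-3942956) + T(N(21))/(-3801193) = 2800814/(-3942956) + (-1 - 50 - 5*I*√29)/(-3801193) = 2800814*(-1/3942956) + (-51 - 5*I*√29)*(-1/3801193) = -1400407/1971478 + (51/3801193 + 5*I*√29/3801193) = -5323116740173/7493968373254 + 5*I*√29/3801193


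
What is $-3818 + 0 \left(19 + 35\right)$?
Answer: $-3818$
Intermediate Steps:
$-3818 + 0 \left(19 + 35\right) = -3818 + 0 \cdot 54 = -3818 + 0 = -3818$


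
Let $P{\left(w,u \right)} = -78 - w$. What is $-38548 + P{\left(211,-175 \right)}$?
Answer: $-38837$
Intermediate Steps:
$-38548 + P{\left(211,-175 \right)} = -38548 - 289 = -38837$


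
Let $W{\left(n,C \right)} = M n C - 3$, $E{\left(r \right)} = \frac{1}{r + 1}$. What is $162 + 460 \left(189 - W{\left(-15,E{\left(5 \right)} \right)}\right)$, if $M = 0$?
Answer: $88482$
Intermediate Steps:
$E{\left(r \right)} = \frac{1}{1 + r}$
$W{\left(n,C \right)} = -3$ ($W{\left(n,C \right)} = 0 n C - 3 = 0 C - 3 = 0 - 3 = -3$)
$162 + 460 \left(189 - W{\left(-15,E{\left(5 \right)} \right)}\right) = 162 + 460 \left(189 - -3\right) = 162 + 460 \left(189 + 3\right) = 162 + 460 \cdot 192 = 162 + 88320 = 88482$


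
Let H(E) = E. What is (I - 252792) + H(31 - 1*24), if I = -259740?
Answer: -512525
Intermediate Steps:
(I - 252792) + H(31 - 1*24) = (-259740 - 252792) + (31 - 1*24) = -512532 + (31 - 24) = -512532 + 7 = -512525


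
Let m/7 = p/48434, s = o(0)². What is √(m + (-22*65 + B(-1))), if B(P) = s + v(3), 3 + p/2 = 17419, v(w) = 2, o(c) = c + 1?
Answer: I*√833930485099/24217 ≈ 37.709*I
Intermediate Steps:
o(c) = 1 + c
p = 34832 (p = -6 + 2*17419 = -6 + 34838 = 34832)
s = 1 (s = (1 + 0)² = 1² = 1)
B(P) = 3 (B(P) = 1 + 2 = 3)
m = 121912/24217 (m = 7*(34832/48434) = 7*(34832*(1/48434)) = 7*(17416/24217) = 121912/24217 ≈ 5.0341)
√(m + (-22*65 + B(-1))) = √(121912/24217 + (-22*65 + 3)) = √(121912/24217 + (-1430 + 3)) = √(121912/24217 - 1427) = √(-34435747/24217) = I*√833930485099/24217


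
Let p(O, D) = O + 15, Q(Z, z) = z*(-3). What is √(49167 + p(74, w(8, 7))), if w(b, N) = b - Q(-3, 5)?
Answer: 2*√12314 ≈ 221.94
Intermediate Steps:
Q(Z, z) = -3*z
w(b, N) = 15 + b (w(b, N) = b - (-3)*5 = b - 1*(-15) = b + 15 = 15 + b)
p(O, D) = 15 + O
√(49167 + p(74, w(8, 7))) = √(49167 + (15 + 74)) = √(49167 + 89) = √49256 = 2*√12314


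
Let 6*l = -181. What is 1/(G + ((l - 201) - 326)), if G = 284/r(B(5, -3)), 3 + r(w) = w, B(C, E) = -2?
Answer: -30/18419 ≈ -0.0016288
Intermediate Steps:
l = -181/6 (l = (⅙)*(-181) = -181/6 ≈ -30.167)
r(w) = -3 + w
G = -284/5 (G = 284/(-3 - 2) = 284/(-5) = 284*(-⅕) = -284/5 ≈ -56.800)
1/(G + ((l - 201) - 326)) = 1/(-284/5 + ((-181/6 - 201) - 326)) = 1/(-284/5 + (-1387/6 - 326)) = 1/(-284/5 - 3343/6) = 1/(-18419/30) = -30/18419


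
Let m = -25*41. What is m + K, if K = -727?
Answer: -1752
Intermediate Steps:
m = -1025
m + K = -1025 - 727 = -1752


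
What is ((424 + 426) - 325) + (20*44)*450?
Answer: 396525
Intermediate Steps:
((424 + 426) - 325) + (20*44)*450 = (850 - 325) + 880*450 = 525 + 396000 = 396525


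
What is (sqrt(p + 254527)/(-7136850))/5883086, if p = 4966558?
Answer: -sqrt(5221085)/41986702319100 ≈ -5.4421e-11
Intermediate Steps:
(sqrt(p + 254527)/(-7136850))/5883086 = (sqrt(4966558 + 254527)/(-7136850))/5883086 = (sqrt(5221085)*(-1/7136850))*(1/5883086) = -sqrt(5221085)/7136850*(1/5883086) = -sqrt(5221085)/41986702319100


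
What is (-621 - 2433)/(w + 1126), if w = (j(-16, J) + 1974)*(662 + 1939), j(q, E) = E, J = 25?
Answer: -3054/5200525 ≈ -0.00058725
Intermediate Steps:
w = 5199399 (w = (25 + 1974)*(662 + 1939) = 1999*2601 = 5199399)
(-621 - 2433)/(w + 1126) = (-621 - 2433)/(5199399 + 1126) = -3054/5200525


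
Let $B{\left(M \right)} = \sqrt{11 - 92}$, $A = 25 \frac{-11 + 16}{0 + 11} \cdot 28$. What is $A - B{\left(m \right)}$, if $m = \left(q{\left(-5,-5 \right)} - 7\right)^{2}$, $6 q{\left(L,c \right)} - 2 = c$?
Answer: $\frac{3500}{11} - 9 i \approx 318.18 - 9.0 i$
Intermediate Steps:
$q{\left(L,c \right)} = \frac{1}{3} + \frac{c}{6}$
$A = \frac{3500}{11}$ ($A = 25 \cdot \frac{5}{11} \cdot 28 = \frac{125}{11} \cdot 28 = \frac{3500}{11} \approx 318.18$)
$m = \frac{225}{4}$ ($m = \left(\left(\frac{1}{3} + \frac{1}{6} \left(-5\right)\right) - 7\right)^{2} = \left(\left(\frac{1}{3} - \frac{5}{6}\right) - 7\right)^{2} = \left(- \frac{1}{2} - 7\right)^{2} = \left(- \frac{15}{2}\right)^{2} = \frac{225}{4} \approx 56.25$)
$B{\left(M \right)} = 9 i$ ($B{\left(M \right)} = \sqrt{-81} = 9 i$)
$A - B{\left(m \right)} = \frac{3500}{11} - 9 i$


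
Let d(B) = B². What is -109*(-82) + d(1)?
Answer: 8939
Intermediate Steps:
-109*(-82) + d(1) = -109*(-82) + 1² = 8938 + 1 = 8939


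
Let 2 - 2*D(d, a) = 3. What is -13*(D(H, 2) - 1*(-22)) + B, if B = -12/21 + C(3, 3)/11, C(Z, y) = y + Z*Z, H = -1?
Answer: -42963/154 ≈ -278.98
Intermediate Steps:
D(d, a) = -½ (D(d, a) = 1 - ½*3 = 1 - 3/2 = -½)
C(Z, y) = y + Z²
B = 40/77 (B = -12/21 + (3 + 3²)/11 = -12*1/21 + (3 + 9)*(1/11) = -4/7 + 12*(1/11) = -4/7 + 12/11 = 40/77 ≈ 0.51948)
-13*(D(H, 2) - 1*(-22)) + B = -13*(-½ - 1*(-22)) + 40/77 = -13*(-½ + 22) + 40/77 = -13*43/2 + 40/77 = -559/2 + 40/77 = -42963/154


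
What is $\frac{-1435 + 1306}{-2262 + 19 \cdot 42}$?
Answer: $\frac{43}{488} \approx 0.088115$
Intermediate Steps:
$\frac{-1435 + 1306}{-2262 + 19 \cdot 42} = - \frac{129}{-2262 + 798} = - \frac{129}{-1464} = \left(-129\right) \left(- \frac{1}{1464}\right) = \frac{43}{488}$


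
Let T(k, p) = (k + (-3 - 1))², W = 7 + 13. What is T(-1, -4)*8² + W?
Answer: 1620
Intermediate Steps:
W = 20
T(k, p) = (-4 + k)² (T(k, p) = (k - 4)² = (-4 + k)²)
T(-1, -4)*8² + W = (-4 - 1)²*8² + 20 = (-5)²*64 + 20 = 25*64 + 20 = 1600 + 20 = 1620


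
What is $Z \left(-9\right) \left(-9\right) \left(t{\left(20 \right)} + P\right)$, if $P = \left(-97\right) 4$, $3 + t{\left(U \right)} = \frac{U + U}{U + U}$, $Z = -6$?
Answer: $189540$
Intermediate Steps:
$t{\left(U \right)} = -2$ ($t{\left(U \right)} = -3 + \frac{U + U}{U + U} = -3 + \frac{2 U}{2 U} = -3 + 2 U \frac{1}{2 U} = -3 + 1 = -2$)
$P = -388$
$Z \left(-9\right) \left(-9\right) \left(t{\left(20 \right)} + P\right) = \left(-6\right) \left(-9\right) \left(-9\right) \left(-2 - 388\right) = 54 \left(-9\right) \left(-390\right) = \left(-486\right) \left(-390\right) = 189540$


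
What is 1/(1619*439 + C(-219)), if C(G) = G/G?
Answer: 1/710742 ≈ 1.4070e-6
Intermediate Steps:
C(G) = 1
1/(1619*439 + C(-219)) = 1/(1619*439 + 1) = 1/(710741 + 1) = 1/710742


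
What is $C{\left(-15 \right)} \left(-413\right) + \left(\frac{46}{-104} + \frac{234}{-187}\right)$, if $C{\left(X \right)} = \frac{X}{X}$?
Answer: $- \frac{4032481}{9724} \approx -414.69$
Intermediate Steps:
$C{\left(X \right)} = 1$
$C{\left(-15 \right)} \left(-413\right) + \left(\frac{46}{-104} + \frac{234}{-187}\right) = 1 \left(-413\right) + \left(\frac{46}{-104} + \frac{234}{-187}\right) = -413 + \left(46 \left(- \frac{1}{104}\right) + 234 \left(- \frac{1}{187}\right)\right) = -413 - \frac{16469}{9724} = - \frac{4032481}{9724}$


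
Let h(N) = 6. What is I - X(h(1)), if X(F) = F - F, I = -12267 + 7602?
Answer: -4665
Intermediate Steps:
I = -4665
X(F) = 0
I - X(h(1)) = -4665 - 1*0 = -4665 + 0 = -4665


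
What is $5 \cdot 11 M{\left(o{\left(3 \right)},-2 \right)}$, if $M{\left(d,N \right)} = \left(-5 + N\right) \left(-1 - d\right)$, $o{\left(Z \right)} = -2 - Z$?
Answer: $-1540$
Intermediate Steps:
$M{\left(d,N \right)} = \left(-1 - d\right) \left(-5 + N\right)$
$5 \cdot 11 M{\left(o{\left(3 \right)},-2 \right)} = 5 \cdot 11 \left(5 - -2 + 5 \left(-2 - 3\right) - - 2 \left(-2 - 3\right)\right) = 55 \left(5 + 2 + 5 \left(-2 - 3\right) - - 2 \left(-2 - 3\right)\right) = 55 \left(5 + 2 + 5 \left(-5\right) - \left(-2\right) \left(-5\right)\right) = 55 \left(5 + 2 - 25 - 10\right) = 55 \left(-28\right) = -1540$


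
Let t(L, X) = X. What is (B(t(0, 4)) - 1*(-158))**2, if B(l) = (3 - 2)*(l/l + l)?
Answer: 26569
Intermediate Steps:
B(l) = 1 + l (B(l) = 1*(1 + l) = 1 + l)
(B(t(0, 4)) - 1*(-158))**2 = ((1 + 4) - 1*(-158))**2 = (5 + 158)**2 = 163**2 = 26569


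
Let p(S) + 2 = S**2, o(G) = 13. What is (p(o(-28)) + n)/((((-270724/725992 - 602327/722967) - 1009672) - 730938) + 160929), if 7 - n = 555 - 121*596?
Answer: -9412856126642010/207281262022958819 ≈ -0.045411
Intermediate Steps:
p(S) = -2 + S**2
n = 71568 (n = 7 - (555 - 121*596) = 7 - (555 - 72116) = 7 - 1*(-71561) = 7 + 71561 = 71568)
(p(o(-28)) + n)/((((-270724/725992 - 602327/722967) - 1009672) - 730938) + 160929) = ((-2 + 13**2) + 71568)/((((-270724/725992 - 602327/722967) - 1009672) - 730938) + 160929) = ((-2 + 169) + 71568)/((((-270724*1/725992 - 602327*1/722967) - 1009672) - 730938) + 160929) = (167 + 71568)/((((-67681/181498 - 602327/722967) - 1009672) - 730938) + 160929) = 71735/(((-158252275373/131217064566 - 1009672) - 730938) + 160929) = 71735/((-132486354266757725/131217064566 - 730938) + 160929) = 71735/(-228397893006500633/131217064566 + 160929) = 71735/(-207281262022958819/131217064566) = 71735*(-131217064566/207281262022958819) = -9412856126642010/207281262022958819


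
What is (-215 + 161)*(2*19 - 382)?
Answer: 18576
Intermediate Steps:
(-215 + 161)*(2*19 - 382) = -54*(38 - 382) = -54*(-344) = 18576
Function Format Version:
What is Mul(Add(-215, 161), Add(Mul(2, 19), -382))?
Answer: 18576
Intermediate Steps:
Mul(Add(-215, 161), Add(Mul(2, 19), -382)) = Mul(-54, Add(38, -382)) = Mul(-54, -344) = 18576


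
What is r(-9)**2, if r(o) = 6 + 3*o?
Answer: 441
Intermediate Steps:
r(-9)**2 = (6 + 3*(-9))**2 = (6 - 27)**2 = (-21)**2 = 441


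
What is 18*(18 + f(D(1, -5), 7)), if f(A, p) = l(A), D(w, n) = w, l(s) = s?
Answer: 342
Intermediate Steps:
f(A, p) = A
18*(18 + f(D(1, -5), 7)) = 18*(18 + 1) = 18*19 = 342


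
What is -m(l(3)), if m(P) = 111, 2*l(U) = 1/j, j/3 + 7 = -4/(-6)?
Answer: -111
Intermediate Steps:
j = -19 (j = -21 + 3*(-4/(-6)) = -21 + 3*(-4*(-1/6)) = -21 + 3*(2/3) = -21 + 2 = -19)
l(U) = -1/38 (l(U) = (1/2)/(-19) = (1/2)*(-1/19) = -1/38)
-m(l(3)) = -1*111 = -111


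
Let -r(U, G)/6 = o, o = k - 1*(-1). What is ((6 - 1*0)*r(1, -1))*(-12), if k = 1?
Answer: 864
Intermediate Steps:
o = 2 (o = 1 - 1*(-1) = 1 + 1 = 2)
r(U, G) = -12 (r(U, G) = -6*2 = -12)
((6 - 1*0)*r(1, -1))*(-12) = ((6 - 1*0)*(-12))*(-12) = ((6 + 0)*(-12))*(-12) = (6*(-12))*(-12) = -72*(-12) = 864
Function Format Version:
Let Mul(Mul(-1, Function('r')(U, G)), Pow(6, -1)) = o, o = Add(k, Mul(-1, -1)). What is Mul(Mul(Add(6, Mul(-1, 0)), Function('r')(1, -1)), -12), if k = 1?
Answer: 864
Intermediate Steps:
o = 2 (o = Add(1, Mul(-1, -1)) = Add(1, 1) = 2)
Function('r')(U, G) = -12 (Function('r')(U, G) = Mul(-6, 2) = -12)
Mul(Mul(Add(6, Mul(-1, 0)), Function('r')(1, -1)), -12) = Mul(Mul(Add(6, Mul(-1, 0)), -12), -12) = Mul(Mul(Add(6, 0), -12), -12) = Mul(Mul(6, -12), -12) = Mul(-72, -12) = 864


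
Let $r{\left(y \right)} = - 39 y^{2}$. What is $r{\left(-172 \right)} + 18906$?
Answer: $-1134870$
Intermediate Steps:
$r{\left(-172 \right)} + 18906 = - 39 \left(-172\right)^{2} + 18906 = \left(-39\right) 29584 + 18906 = -1153776 + 18906 = -1134870$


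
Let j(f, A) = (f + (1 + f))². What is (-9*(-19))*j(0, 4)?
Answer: 171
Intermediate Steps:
j(f, A) = (1 + 2*f)²
(-9*(-19))*j(0, 4) = (-9*(-19))*(1 + 2*0)² = 171*(1 + 0)² = 171*1² = 171*1 = 171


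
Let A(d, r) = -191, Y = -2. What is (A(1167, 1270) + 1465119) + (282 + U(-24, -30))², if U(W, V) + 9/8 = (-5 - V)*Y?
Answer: 97166801/64 ≈ 1.5182e+6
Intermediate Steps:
U(W, V) = 71/8 + 2*V (U(W, V) = -9/8 + (-5 - V)*(-2) = -9/8 + (10 + 2*V) = 71/8 + 2*V)
(A(1167, 1270) + 1465119) + (282 + U(-24, -30))² = (-191 + 1465119) + (282 + (71/8 + 2*(-30)))² = 1464928 + (282 + (71/8 - 60))² = 1464928 + (282 - 409/8)² = 1464928 + (1847/8)² = 1464928 + 3411409/64 = 97166801/64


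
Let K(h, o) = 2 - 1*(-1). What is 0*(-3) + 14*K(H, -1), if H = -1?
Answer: 42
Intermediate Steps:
K(h, o) = 3 (K(h, o) = 2 + 1 = 3)
0*(-3) + 14*K(H, -1) = 0*(-3) + 14*3 = 0 + 42 = 42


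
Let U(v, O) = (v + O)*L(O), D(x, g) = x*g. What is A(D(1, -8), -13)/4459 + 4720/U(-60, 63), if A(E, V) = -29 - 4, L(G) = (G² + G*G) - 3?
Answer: 4052183/21229299 ≈ 0.19088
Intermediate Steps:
L(G) = -3 + 2*G² (L(G) = (G² + G²) - 3 = 2*G² - 3 = -3 + 2*G²)
D(x, g) = g*x
A(E, V) = -33
U(v, O) = (-3 + 2*O²)*(O + v) (U(v, O) = (v + O)*(-3 + 2*O²) = (O + v)*(-3 + 2*O²) = (-3 + 2*O²)*(O + v))
A(D(1, -8), -13)/4459 + 4720/U(-60, 63) = -33/4459 + 4720/(((-3 + 2*63²)*(63 - 60))) = -33*1/4459 + 4720/(((-3 + 2*3969)*3)) = -33/4459 + 4720/(((-3 + 7938)*3)) = -33/4459 + 4720/((7935*3)) = -33/4459 + 4720/23805 = -33/4459 + 4720*(1/23805) = -33/4459 + 944/4761 = 4052183/21229299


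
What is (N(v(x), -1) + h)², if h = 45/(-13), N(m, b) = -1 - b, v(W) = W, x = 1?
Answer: 2025/169 ≈ 11.982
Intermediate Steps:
h = -45/13 (h = 45*(-1/13) = -45/13 ≈ -3.4615)
(N(v(x), -1) + h)² = ((-1 - 1*(-1)) - 45/13)² = ((-1 + 1) - 45/13)² = (0 - 45/13)² = (-45/13)² = 2025/169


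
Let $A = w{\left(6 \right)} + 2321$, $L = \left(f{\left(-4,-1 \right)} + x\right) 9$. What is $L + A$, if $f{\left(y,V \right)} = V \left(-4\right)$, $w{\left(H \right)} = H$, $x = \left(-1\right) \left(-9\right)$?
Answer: $2444$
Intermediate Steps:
$x = 9$
$f{\left(y,V \right)} = - 4 V$
$L = 117$ ($L = \left(\left(-4\right) \left(-1\right) + 9\right) 9 = \left(4 + 9\right) 9 = 13 \cdot 9 = 117$)
$A = 2327$ ($A = 6 + 2321 = 2327$)
$L + A = 117 + 2327 = 2444$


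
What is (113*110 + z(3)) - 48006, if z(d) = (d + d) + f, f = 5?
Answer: -35565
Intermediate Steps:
z(d) = 5 + 2*d (z(d) = (d + d) + 5 = 2*d + 5 = 5 + 2*d)
(113*110 + z(3)) - 48006 = (113*110 + (5 + 2*3)) - 48006 = (12430 + (5 + 6)) - 48006 = (12430 + 11) - 48006 = 12441 - 48006 = -35565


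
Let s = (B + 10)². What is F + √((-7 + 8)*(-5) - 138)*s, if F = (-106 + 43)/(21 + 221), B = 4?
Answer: -63/242 + 196*I*√143 ≈ -0.26033 + 2343.8*I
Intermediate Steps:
s = 196 (s = (4 + 10)² = 14² = 196)
F = -63/242 ≈ -0.26033
F + √((-7 + 8)*(-5) - 138)*s = -63/242 + √((-7 + 8)*(-5) - 138)*196 = -63/242 + √(1*(-5) - 138)*196 = -63/242 + √(-5 - 138)*196 = -63/242 + √(-143)*196 = -63/242 + (I*√143)*196 = -63/242 + 196*I*√143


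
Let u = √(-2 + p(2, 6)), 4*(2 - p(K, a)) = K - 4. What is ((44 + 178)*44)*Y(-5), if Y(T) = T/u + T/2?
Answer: -24420 - 48840*√2 ≈ -93490.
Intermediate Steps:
p(K, a) = 3 - K/4 (p(K, a) = 2 - (K - 4)/4 = 2 - (-4 + K)/4 = 2 + (1 - K/4) = 3 - K/4)
u = √2/2 (u = √(-2 + (3 - ¼*2)) = √(-2 + (3 - ½)) = √(-2 + 5/2) = √(½) = √2/2 ≈ 0.70711)
Y(T) = T/2 + T*√2 (Y(T) = T/((√2/2)) + T/2 = T*√2 + T*(½) = T*√2 + T/2 = T/2 + T*√2)
((44 + 178)*44)*Y(-5) = ((44 + 178)*44)*(-5*(½ + √2)) = (222*44)*(-5/2 - 5*√2) = 9768*(-5/2 - 5*√2) = -24420 - 48840*√2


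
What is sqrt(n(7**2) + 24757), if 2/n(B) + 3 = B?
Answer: 6*sqrt(363791)/23 ≈ 157.34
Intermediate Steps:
n(B) = 2/(-3 + B)
sqrt(n(7**2) + 24757) = sqrt(2/(-3 + 7**2) + 24757) = sqrt(2/(-3 + 49) + 24757) = sqrt(2/46 + 24757) = sqrt(2*(1/46) + 24757) = sqrt(1/23 + 24757) = sqrt(569412/23) = 6*sqrt(363791)/23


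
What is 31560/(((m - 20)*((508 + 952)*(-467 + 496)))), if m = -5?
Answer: -1578/52925 ≈ -0.029816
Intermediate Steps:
31560/(((m - 20)*((508 + 952)*(-467 + 496)))) = 31560/(((-5 - 20)*((508 + 952)*(-467 + 496)))) = 31560/((-36500*29)) = 31560/((-25*42340)) = 31560/(-1058500) = 31560*(-1/1058500) = -1578/52925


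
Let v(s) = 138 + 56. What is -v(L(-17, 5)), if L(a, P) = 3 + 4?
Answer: -194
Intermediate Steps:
L(a, P) = 7
v(s) = 194
-v(L(-17, 5)) = -1*194 = -194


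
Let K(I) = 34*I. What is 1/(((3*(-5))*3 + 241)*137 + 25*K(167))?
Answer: 1/168802 ≈ 5.9241e-6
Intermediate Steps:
1/(((3*(-5))*3 + 241)*137 + 25*K(167)) = 1/(((3*(-5))*3 + 241)*137 + 25*(34*167)) = 1/((-15*3 + 241)*137 + 25*5678) = 1/((-45 + 241)*137 + 141950) = 1/(196*137 + 141950) = 1/(26852 + 141950) = 1/168802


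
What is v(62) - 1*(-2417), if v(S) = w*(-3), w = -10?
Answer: 2447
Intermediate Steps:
v(S) = 30 (v(S) = -10*(-3) = 30)
v(62) - 1*(-2417) = 30 - 1*(-2417) = 30 + 2417 = 2447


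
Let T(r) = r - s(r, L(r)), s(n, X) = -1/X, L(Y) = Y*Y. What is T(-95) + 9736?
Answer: 87010026/9025 ≈ 9641.0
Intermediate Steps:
L(Y) = Y²
T(r) = r + r⁻² (T(r) = r - (-1)/(r²) = r - (-1)/r² = r + r⁻²)
T(-95) + 9736 = (-95 + (-95)⁻²) + 9736 = (-95 + 1/9025) + 9736 = -857374/9025 + 9736 = 87010026/9025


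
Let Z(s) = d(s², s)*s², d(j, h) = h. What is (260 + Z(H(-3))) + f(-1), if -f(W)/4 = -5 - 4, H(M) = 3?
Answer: 323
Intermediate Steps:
Z(s) = s³ (Z(s) = s*s² = s³)
f(W) = 36 (f(W) = -4*(-5 - 4) = -4*(-9) = 36)
(260 + Z(H(-3))) + f(-1) = (260 + 3³) + 36 = (260 + 27) + 36 = 287 + 36 = 323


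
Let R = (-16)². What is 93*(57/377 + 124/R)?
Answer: 1426155/24128 ≈ 59.108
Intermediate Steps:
R = 256
93*(57/377 + 124/R) = 93*(57/377 + 124/256) = 93*(57*(1/377) + 124*(1/256)) = 93*(57/377 + 31/64) = 93*(15335/24128) = 1426155/24128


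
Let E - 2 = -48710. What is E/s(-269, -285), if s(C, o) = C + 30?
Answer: 48708/239 ≈ 203.80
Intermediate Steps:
E = -48708 (E = 2 - 48710 = -48708)
s(C, o) = 30 + C
E/s(-269, -285) = -48708/(30 - 269) = -48708/(-239) = -48708*(-1/239) = 48708/239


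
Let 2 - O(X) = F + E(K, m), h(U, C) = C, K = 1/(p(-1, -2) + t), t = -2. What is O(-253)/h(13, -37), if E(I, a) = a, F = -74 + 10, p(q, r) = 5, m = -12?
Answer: -78/37 ≈ -2.1081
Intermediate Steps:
K = ⅓ (K = 1/(5 - 2) = 1/3 = ⅓ ≈ 0.33333)
F = -64
O(X) = 78 (O(X) = 2 - (-64 - 12) = 2 - 1*(-76) = 2 + 76 = 78)
O(-253)/h(13, -37) = 78/(-37) = 78*(-1/37) = -78/37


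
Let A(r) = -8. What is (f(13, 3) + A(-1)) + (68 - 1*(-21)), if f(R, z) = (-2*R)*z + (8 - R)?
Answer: -2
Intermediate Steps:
f(R, z) = 8 - R - 2*R*z (f(R, z) = -2*R*z + (8 - R) = 8 - R - 2*R*z)
(f(13, 3) + A(-1)) + (68 - 1*(-21)) = ((8 - 1*13 - 2*13*3) - 8) + (68 - 1*(-21)) = ((8 - 13 - 78) - 8) + (68 + 21) = (-83 - 8) + 89 = -91 + 89 = -2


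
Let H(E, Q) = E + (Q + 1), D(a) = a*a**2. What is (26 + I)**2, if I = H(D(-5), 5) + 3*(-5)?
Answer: 11664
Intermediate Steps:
D(a) = a**3
H(E, Q) = 1 + E + Q (H(E, Q) = E + (1 + Q) = 1 + E + Q)
I = -134 (I = (1 + (-5)**3 + 5) + 3*(-5) = (1 - 125 + 5) - 15 = -119 - 15 = -134)
(26 + I)**2 = (26 - 134)**2 = (-108)**2 = 11664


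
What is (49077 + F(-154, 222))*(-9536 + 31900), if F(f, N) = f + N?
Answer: 1099078780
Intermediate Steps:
F(f, N) = N + f
(49077 + F(-154, 222))*(-9536 + 31900) = (49077 + (222 - 154))*(-9536 + 31900) = (49077 + 68)*22364 = 49145*22364 = 1099078780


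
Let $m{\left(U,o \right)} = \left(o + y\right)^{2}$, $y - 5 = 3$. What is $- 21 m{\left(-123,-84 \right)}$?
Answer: $-121296$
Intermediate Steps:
$y = 8$ ($y = 5 + 3 = 8$)
$m{\left(U,o \right)} = \left(8 + o\right)^{2}$ ($m{\left(U,o \right)} = \left(o + 8\right)^{2} = \left(8 + o\right)^{2}$)
$- 21 m{\left(-123,-84 \right)} = - 21 \left(8 - 84\right)^{2} = - 21 \left(-76\right)^{2} = \left(-21\right) 5776 = -121296$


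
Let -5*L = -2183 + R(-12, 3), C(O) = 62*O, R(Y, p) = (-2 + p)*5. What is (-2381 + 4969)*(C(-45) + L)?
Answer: -30465936/5 ≈ -6.0932e+6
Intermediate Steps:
R(Y, p) = -10 + 5*p
L = 2178/5 (L = -(-2183 + (-10 + 5*3))/5 = -(-2183 + (-10 + 15))/5 = -(-2183 + 5)/5 = -⅕*(-2178) = 2178/5 ≈ 435.60)
(-2381 + 4969)*(C(-45) + L) = (-2381 + 4969)*(62*(-45) + 2178/5) = 2588*(-2790 + 2178/5) = 2588*(-11772/5) = -30465936/5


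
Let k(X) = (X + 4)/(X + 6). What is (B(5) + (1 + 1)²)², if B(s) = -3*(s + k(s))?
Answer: 21904/121 ≈ 181.02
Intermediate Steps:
k(X) = (4 + X)/(6 + X)
B(s) = -3*s - 3*(4 + s)/(6 + s) (B(s) = -3*(s + (4 + s)/(6 + s)) = -3*s - 3*(4 + s)/(6 + s))
(B(5) + (1 + 1)²)² = (3*(-4 - 1*5² - 7*5)/(6 + 5) + (1 + 1)²)² = (3*(-4 - 1*25 - 35)/11 + 2²)² = (3*(1/11)*(-4 - 25 - 35) + 4)² = (3*(1/11)*(-64) + 4)² = (-192/11 + 4)² = (-148/11)² = 21904/121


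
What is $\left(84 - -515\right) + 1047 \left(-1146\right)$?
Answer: $-1199263$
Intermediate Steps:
$\left(84 - -515\right) + 1047 \left(-1146\right) = \left(84 + 515\right) - 1199862 = 599 - 1199862 = -1199263$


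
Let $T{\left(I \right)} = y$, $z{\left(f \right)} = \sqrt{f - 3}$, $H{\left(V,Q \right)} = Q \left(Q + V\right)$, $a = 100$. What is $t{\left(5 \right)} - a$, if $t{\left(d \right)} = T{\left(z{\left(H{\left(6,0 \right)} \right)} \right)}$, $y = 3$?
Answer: $-97$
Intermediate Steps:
$z{\left(f \right)} = \sqrt{-3 + f}$
$T{\left(I \right)} = 3$
$t{\left(d \right)} = 3$
$t{\left(5 \right)} - a = 3 - 100 = -97$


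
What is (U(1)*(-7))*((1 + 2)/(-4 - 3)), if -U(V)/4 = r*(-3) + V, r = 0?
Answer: -12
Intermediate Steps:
U(V) = -4*V (U(V) = -4*(0*(-3) + V) = -4*(0 + V) = -4*V)
(U(1)*(-7))*((1 + 2)/(-4 - 3)) = (-4*1*(-7))*((1 + 2)/(-4 - 3)) = (-4*(-7))*(3/(-7)) = 28*(3*(-⅐)) = 28*(-3/7) = -12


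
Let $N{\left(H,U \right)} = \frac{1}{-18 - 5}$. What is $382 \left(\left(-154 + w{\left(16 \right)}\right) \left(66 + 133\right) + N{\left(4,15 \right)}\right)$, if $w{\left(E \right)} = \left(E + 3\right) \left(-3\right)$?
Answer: $- \frac{368915736}{23} \approx -1.604 \cdot 10^{7}$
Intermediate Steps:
$w{\left(E \right)} = -9 - 3 E$ ($w{\left(E \right)} = \left(3 + E\right) \left(-3\right) = -9 - 3 E$)
$N{\left(H,U \right)} = - \frac{1}{23}$ ($N{\left(H,U \right)} = \frac{1}{-23} = - \frac{1}{23}$)
$382 \left(\left(-154 + w{\left(16 \right)}\right) \left(66 + 133\right) + N{\left(4,15 \right)}\right) = 382 \left(\left(-154 - 57\right) \left(66 + 133\right) - \frac{1}{23}\right) = 382 \left(\left(-154 - 57\right) 199 - \frac{1}{23}\right) = 382 \left(\left(-211\right) 199 - \frac{1}{23}\right) = 382 \left(-41989 - \frac{1}{23}\right) = 382 \left(- \frac{965748}{23}\right) = - \frac{368915736}{23}$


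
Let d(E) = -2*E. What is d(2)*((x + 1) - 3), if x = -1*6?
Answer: 32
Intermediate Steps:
x = -6
d(2)*((x + 1) - 3) = (-2*2)*((-6 + 1) - 3) = -4*(-5 - 3) = -4*(-8) = 32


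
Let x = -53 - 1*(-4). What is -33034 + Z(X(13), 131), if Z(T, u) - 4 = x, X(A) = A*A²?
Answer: -33079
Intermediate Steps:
X(A) = A³
x = -49 (x = -53 + 4 = -49)
Z(T, u) = -45 (Z(T, u) = 4 - 49 = -45)
-33034 + Z(X(13), 131) = -33034 - 45 = -33079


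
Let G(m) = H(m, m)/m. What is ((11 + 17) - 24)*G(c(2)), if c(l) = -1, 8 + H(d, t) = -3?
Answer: 44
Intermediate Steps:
H(d, t) = -11 (H(d, t) = -8 - 3 = -11)
G(m) = -11/m
((11 + 17) - 24)*G(c(2)) = ((11 + 17) - 24)*(-11/(-1)) = (28 - 24)*(-11*(-1)) = 4*11 = 44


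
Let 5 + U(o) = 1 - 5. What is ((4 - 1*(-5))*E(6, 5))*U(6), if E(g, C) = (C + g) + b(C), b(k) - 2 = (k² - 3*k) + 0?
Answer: -1863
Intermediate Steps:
b(k) = 2 + k² - 3*k (b(k) = 2 + ((k² - 3*k) + 0) = 2 + (k² - 3*k) = 2 + k² - 3*k)
U(o) = -9 (U(o) = -5 + (1 - 5) = -5 - 4 = -9)
E(g, C) = 2 + g + C² - 2*C (E(g, C) = (C + g) + (2 + C² - 3*C) = 2 + g + C² - 2*C)
((4 - 1*(-5))*E(6, 5))*U(6) = ((4 - 1*(-5))*(2 + 6 + 5² - 2*5))*(-9) = ((4 + 5)*(2 + 6 + 25 - 10))*(-9) = (9*23)*(-9) = 207*(-9) = -1863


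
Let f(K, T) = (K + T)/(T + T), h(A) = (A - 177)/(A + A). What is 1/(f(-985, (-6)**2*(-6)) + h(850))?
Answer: 183600/583109 ≈ 0.31486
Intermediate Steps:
h(A) = (-177 + A)/(2*A) (h(A) = (-177 + A)/((2*A)) = (-177 + A)*(1/(2*A)) = (-177 + A)/(2*A))
f(K, T) = (K + T)/(2*T) (f(K, T) = (K + T)/((2*T)) = (K + T)*(1/(2*T)) = (K + T)/(2*T))
1/(f(-985, (-6)**2*(-6)) + h(850)) = 1/((-985 + (-6)**2*(-6))/(2*(((-6)**2*(-6)))) + (1/2)*(-177 + 850)/850) = 1/((-985 + 36*(-6))/(2*((36*(-6)))) + (1/2)*(1/850)*673) = 1/((1/2)*(-985 - 216)/(-216) + 673/1700) = 1/((1/2)*(-1/216)*(-1201) + 673/1700) = 1/(1201/432 + 673/1700) = 1/(583109/183600) = 183600/583109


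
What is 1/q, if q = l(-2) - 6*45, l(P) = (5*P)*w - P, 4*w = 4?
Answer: -1/278 ≈ -0.0035971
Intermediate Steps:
w = 1 (w = (1/4)*4 = 1)
l(P) = 4*P (l(P) = (5*P)*1 - P = 5*P - P = 4*P)
q = -278 (q = 4*(-2) - 6*45 = -8 - 270 = -278)
1/q = 1/(-278) = -1/278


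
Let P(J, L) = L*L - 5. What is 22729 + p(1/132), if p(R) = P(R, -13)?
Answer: 22893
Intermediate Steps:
P(J, L) = -5 + L² (P(J, L) = L² - 5 = -5 + L²)
p(R) = 164 (p(R) = -5 + (-13)² = -5 + 169 = 164)
22729 + p(1/132) = 22729 + 164 = 22893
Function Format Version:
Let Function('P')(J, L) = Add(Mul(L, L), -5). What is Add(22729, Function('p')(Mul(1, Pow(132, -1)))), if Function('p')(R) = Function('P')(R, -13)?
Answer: 22893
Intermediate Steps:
Function('P')(J, L) = Add(-5, Pow(L, 2)) (Function('P')(J, L) = Add(Pow(L, 2), -5) = Add(-5, Pow(L, 2)))
Function('p')(R) = 164 (Function('p')(R) = Add(-5, Pow(-13, 2)) = Add(-5, 169) = 164)
Add(22729, Function('p')(Mul(1, Pow(132, -1)))) = Add(22729, 164) = 22893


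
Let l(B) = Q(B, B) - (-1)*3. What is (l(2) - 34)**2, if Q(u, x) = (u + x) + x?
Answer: 625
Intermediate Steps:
Q(u, x) = u + 2*x
l(B) = 3 + 3*B (l(B) = (B + 2*B) - (-1)*3 = 3*B - 1*(-3) = 3*B + 3 = 3 + 3*B)
(l(2) - 34)**2 = ((3 + 3*2) - 34)**2 = ((3 + 6) - 34)**2 = (9 - 34)**2 = (-25)**2 = 625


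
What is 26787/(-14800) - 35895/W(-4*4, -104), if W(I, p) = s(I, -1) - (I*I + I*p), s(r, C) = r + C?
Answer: 479359581/28667600 ≈ 16.721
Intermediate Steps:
s(r, C) = C + r
W(I, p) = -1 + I - I² - I*p (W(I, p) = (-1 + I) - (I*I + I*p) = (-1 + I) - (I² + I*p) = (-1 + I) + (-I² - I*p) = -1 + I - I² - I*p)
26787/(-14800) - 35895/W(-4*4, -104) = 26787/(-14800) - 35895/(-1 - 4*4 - (-4*4)² - 1*(-4*4)*(-104)) = 26787*(-1/14800) - 35895/(-1 - 16 - 1*(-16)² - 1*(-16)*(-104)) = -26787/14800 - 35895/(-1 - 16 - 1*256 - 1664) = -26787/14800 - 35895/(-1 - 16 - 256 - 1664) = -26787/14800 - 35895/(-1937) = -26787/14800 - 35895*(-1/1937) = -26787/14800 + 35895/1937 = 479359581/28667600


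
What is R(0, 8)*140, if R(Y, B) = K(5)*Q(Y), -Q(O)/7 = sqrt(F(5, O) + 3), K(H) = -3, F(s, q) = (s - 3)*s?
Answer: 2940*sqrt(13) ≈ 10600.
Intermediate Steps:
F(s, q) = s*(-3 + s) (F(s, q) = (-3 + s)*s = s*(-3 + s))
Q(O) = -7*sqrt(13) (Q(O) = -7*sqrt(5*(-3 + 5) + 3) = -7*sqrt(5*2 + 3) = -7*sqrt(10 + 3) = -7*sqrt(13))
R(Y, B) = 21*sqrt(13) (R(Y, B) = -(-21)*sqrt(13) = 21*sqrt(13))
R(0, 8)*140 = (21*sqrt(13))*140 = 2940*sqrt(13)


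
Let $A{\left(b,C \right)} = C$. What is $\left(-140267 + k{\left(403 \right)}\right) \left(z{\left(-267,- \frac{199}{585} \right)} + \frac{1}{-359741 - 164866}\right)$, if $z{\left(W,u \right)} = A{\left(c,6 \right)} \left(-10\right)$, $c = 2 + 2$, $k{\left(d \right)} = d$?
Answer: $\frac{4402418146744}{524607} \approx 8.3918 \cdot 10^{6}$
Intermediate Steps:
$c = 4$
$z{\left(W,u \right)} = -60$ ($z{\left(W,u \right)} = 6 \left(-10\right) = -60$)
$\left(-140267 + k{\left(403 \right)}\right) \left(z{\left(-267,- \frac{199}{585} \right)} + \frac{1}{-359741 - 164866}\right) = \left(-140267 + 403\right) \left(-60 + \frac{1}{-359741 - 164866}\right) = - 139864 \left(-60 + \frac{1}{-524607}\right) = - 139864 \left(-60 - \frac{1}{524607}\right) = \left(-139864\right) \left(- \frac{31476421}{524607}\right) = \frac{4402418146744}{524607}$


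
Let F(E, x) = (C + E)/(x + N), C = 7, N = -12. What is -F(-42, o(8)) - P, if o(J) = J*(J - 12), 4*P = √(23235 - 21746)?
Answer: -35/44 - √1489/4 ≈ -10.442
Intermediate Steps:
P = √1489/4 (P = √(23235 - 21746)/4 = √1489/4 ≈ 9.6469)
o(J) = J*(-12 + J)
F(E, x) = (7 + E)/(-12 + x) (F(E, x) = (7 + E)/(x - 12) = (7 + E)/(-12 + x))
-F(-42, o(8)) - P = -(7 - 42)/(-12 + 8*(-12 + 8)) - √1489/4 = -(-35)/(-12 + 8*(-4)) - √1489/4 = -(-35)/(-12 - 32) - √1489/4 = -(-35)/(-44) - √1489/4 = -(-1)*(-35)/44 - √1489/4 = -1*35/44 - √1489/4 = -35/44 - √1489/4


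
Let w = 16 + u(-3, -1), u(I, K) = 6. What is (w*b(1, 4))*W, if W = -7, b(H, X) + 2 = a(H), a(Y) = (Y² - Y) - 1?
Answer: 462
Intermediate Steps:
a(Y) = -1 + Y² - Y
b(H, X) = -3 + H² - H (b(H, X) = -2 + (-1 + H² - H) = -3 + H² - H)
w = 22 (w = 16 + 6 = 22)
(w*b(1, 4))*W = (22*(-3 + 1² - 1*1))*(-7) = (22*(-3 + 1 - 1))*(-7) = (22*(-3))*(-7) = -66*(-7) = 462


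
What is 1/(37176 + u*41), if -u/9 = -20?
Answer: 1/44556 ≈ 2.2444e-5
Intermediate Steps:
u = 180 (u = -9*(-20) = 180)
1/(37176 + u*41) = 1/(37176 + 180*41) = 1/(37176 + 7380) = 1/44556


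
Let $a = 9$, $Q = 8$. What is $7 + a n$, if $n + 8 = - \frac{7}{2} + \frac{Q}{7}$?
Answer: $- \frac{1207}{14} \approx -86.214$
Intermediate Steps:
$n = - \frac{145}{14}$ ($n = -8 + \left(- \frac{7}{2} + \frac{8}{7}\right) = -8 - \frac{33}{14} = - \frac{145}{14} \approx -10.357$)
$7 + a n = 7 + 9 \left(- \frac{145}{14}\right) = 7 - \frac{1305}{14} = - \frac{1207}{14}$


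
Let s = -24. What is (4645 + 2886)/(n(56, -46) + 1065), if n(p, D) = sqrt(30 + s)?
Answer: 2673505/378073 - 7531*sqrt(6)/1134219 ≈ 7.0551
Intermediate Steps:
n(p, D) = sqrt(6) (n(p, D) = sqrt(30 - 24) = sqrt(6))
(4645 + 2886)/(n(56, -46) + 1065) = (4645 + 2886)/(sqrt(6) + 1065) = 7531/(1065 + sqrt(6))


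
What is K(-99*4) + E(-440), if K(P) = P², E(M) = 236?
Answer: 157052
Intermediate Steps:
K(-99*4) + E(-440) = (-99*4)² + 236 = (-396)² + 236 = 156816 + 236 = 157052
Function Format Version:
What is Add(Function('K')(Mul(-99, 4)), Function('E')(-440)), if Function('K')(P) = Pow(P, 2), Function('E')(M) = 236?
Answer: 157052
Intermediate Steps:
Add(Function('K')(Mul(-99, 4)), Function('E')(-440)) = Add(Pow(Mul(-99, 4), 2), 236) = Add(Pow(-396, 2), 236) = Add(156816, 236) = 157052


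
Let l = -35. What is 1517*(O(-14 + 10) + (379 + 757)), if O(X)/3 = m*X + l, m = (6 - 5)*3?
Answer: 1509415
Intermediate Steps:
m = 3 (m = 1*3 = 3)
O(X) = -105 + 9*X (O(X) = 3*(3*X - 35) = 3*(-35 + 3*X) = -105 + 9*X)
1517*(O(-14 + 10) + (379 + 757)) = 1517*((-105 + 9*(-14 + 10)) + (379 + 757)) = 1517*((-105 + 9*(-4)) + 1136) = 1517*((-105 - 36) + 1136) = 1517*(-141 + 1136) = 1517*995 = 1509415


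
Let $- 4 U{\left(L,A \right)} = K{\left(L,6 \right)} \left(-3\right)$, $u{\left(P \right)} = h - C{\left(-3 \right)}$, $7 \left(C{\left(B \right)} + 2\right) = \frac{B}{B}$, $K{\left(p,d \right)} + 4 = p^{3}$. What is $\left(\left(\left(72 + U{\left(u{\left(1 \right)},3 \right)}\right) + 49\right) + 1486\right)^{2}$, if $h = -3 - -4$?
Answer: $\frac{309327293584}{117649} \approx 2.6292 \cdot 10^{6}$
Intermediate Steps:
$h = 1$ ($h = -3 + 4 = 1$)
$K{\left(p,d \right)} = -4 + p^{3}$
$C{\left(B \right)} = - \frac{13}{7}$ ($C{\left(B \right)} = -2 + \frac{B \frac{1}{B}}{7} = -2 + \frac{1}{7} \cdot 1 = -2 + \frac{1}{7} = - \frac{13}{7}$)
$u{\left(P \right)} = \frac{20}{7}$ ($u{\left(P \right)} = 1 - - \frac{13}{7} = 1 + \frac{13}{7} = \frac{20}{7}$)
$U{\left(L,A \right)} = -3 + \frac{3 L^{3}}{4}$ ($U{\left(L,A \right)} = - \frac{\left(-4 + L^{3}\right) \left(-3\right)}{4} = - \frac{12 - 3 L^{3}}{4} = -3 + \frac{3 L^{3}}{4}$)
$\left(\left(\left(72 + U{\left(u{\left(1 \right)},3 \right)}\right) + 49\right) + 1486\right)^{2} = \left(\left(\left(72 - \left(3 - \frac{3 \left(\frac{20}{7}\right)^{3}}{4}\right)\right) + 49\right) + 1486\right)^{2} = \left(\left(\left(72 + \left(-3 + \frac{3}{4} \cdot \frac{8000}{343}\right)\right) + 49\right) + 1486\right)^{2} = \left(\left(\left(72 + \left(-3 + \frac{6000}{343}\right)\right) + 49\right) + 1486\right)^{2} = \left(\left(\left(72 + \frac{4971}{343}\right) + 49\right) + 1486\right)^{2} = \left(\left(\frac{29667}{343} + 49\right) + 1486\right)^{2} = \left(\frac{46474}{343} + 1486\right)^{2} = \left(\frac{556172}{343}\right)^{2} = \frac{309327293584}{117649}$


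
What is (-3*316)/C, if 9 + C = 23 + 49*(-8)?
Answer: 158/63 ≈ 2.5079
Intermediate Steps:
C = -378 (C = -9 + (23 + 49*(-8)) = -9 + (23 - 392) = -9 - 369 = -378)
(-3*316)/C = -3*316/(-378) = -948*(-1/378) = 158/63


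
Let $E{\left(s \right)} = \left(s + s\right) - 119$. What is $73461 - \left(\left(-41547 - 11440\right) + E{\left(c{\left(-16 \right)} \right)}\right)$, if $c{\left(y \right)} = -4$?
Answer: $126575$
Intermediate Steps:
$E{\left(s \right)} = -119 + 2 s$ ($E{\left(s \right)} = 2 s - 119 = -119 + 2 s$)
$73461 - \left(\left(-41547 - 11440\right) + E{\left(c{\left(-16 \right)} \right)}\right) = 73461 - \left(\left(-41547 - 11440\right) + \left(-119 + 2 \left(-4\right)\right)\right) = 73461 - \left(\left(-41547 - 11440\right) - 127\right) = 73461 - \left(-52987 - 127\right) = 73461 - -53114 = 73461 + 53114 = 126575$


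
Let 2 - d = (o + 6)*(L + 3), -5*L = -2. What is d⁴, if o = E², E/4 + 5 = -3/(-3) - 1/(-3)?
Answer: 2073482124534016/6561 ≈ 3.1603e+11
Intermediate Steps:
L = ⅖ (L = -⅕*(-2) = ⅖ ≈ 0.40000)
E = -44/3 (E = -20 + 4*(-3/(-3) - 1/(-3)) = -20 + 4*(-3*(-⅓) - 1*(-⅓)) = -20 + 4*(1 + ⅓) = -20 + 4*(4/3) = -20 + 16/3 = -44/3 ≈ -14.667)
o = 1936/9 (o = (-44/3)² = 1936/9 ≈ 215.11)
d = -6748/9 (d = 2 - (1936/9 + 6)*(⅖ + 3) = 2 - 1990*17/(9*5) = 2 - 1*6766/9 = 2 - 6766/9 = -6748/9 ≈ -749.78)
d⁴ = (-6748/9)⁴ = 2073482124534016/6561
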